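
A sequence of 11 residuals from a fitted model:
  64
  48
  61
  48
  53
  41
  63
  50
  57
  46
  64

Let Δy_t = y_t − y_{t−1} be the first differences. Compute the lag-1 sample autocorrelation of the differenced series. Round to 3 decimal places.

First differences Δy: -16, 13, -13, 5, -12, 22, -13, 7, -11, 18
Mean of differences = 0.0000
Numerator Σ(Δy_t−Δȳ)(Δy_{t+1}−Δȳ) = -1418.0000
Denominator Σ(Δy_t−Δȳ)² = 1910.0000
r_1(Δy) = -1418.0000 / 1910.0000 = -0.742

-0.742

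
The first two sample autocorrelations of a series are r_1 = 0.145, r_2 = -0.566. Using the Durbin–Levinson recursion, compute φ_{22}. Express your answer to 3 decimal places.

φ_{22} = (r_2 − r_1²) / (1 − r_1²)
r_1² = (0.145)² = 0.021025
Numerator = -0.566 − 0.0210 = -0.5870; denominator = 1 − 0.0210 = 0.9790
φ_{22} = -0.5870 / 0.9790 = -0.600

-0.600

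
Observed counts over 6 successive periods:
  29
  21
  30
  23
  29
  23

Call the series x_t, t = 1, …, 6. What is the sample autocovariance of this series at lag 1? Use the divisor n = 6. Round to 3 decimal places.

Mean x̄ = (29 + 21 + 30 + 23 + 29 + 23)/6 = 25.8333
Deviations: 3.1667, -4.8333, 4.1667, -2.8333, 3.1667, -2.8333
Σ_{t=1}^{5}(x_t−x̄)(x_{t+1}−x̄) = -65.1944
γ_1 = -65.1944 / 6 = -10.866

-10.866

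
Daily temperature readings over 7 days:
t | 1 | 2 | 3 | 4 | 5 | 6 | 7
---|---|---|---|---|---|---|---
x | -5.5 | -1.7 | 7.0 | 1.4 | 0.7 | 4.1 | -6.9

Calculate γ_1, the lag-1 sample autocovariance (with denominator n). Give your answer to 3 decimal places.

Mean x̄ = (-5.5 − 1.7 + 7.0 + 1.4 + 0.7 + 4.1 − 6.9)/7 = -0.1286
Σ_{t=1}^{6}(x_t−x̄)(x_{t+1}−x̄) = -15.7280
γ_1 = -15.7280 / 7 = -2.247

-2.247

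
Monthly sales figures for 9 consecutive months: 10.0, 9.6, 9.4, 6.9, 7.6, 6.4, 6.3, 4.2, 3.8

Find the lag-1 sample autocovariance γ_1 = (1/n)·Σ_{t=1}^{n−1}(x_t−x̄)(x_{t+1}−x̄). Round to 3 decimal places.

Mean x̄ = (10.0 + 9.6 + 9.4 + 6.9 + 7.6 + 6.4 + 6.3 + 4.2 + 3.8)/9 = 7.1333
Σ_{t=1}^{8}(x_t−x̄)(x_{t+1}−x̄) = 24.5156
γ_1 = 24.5156 / 9 = 2.724

2.724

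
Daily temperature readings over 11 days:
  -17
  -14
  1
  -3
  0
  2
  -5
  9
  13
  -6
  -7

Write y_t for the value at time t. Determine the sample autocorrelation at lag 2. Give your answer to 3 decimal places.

-0.181

Mean ȳ = (-17 − 14 + 1 − 3 + 0 + 2 − 5 + 9 + 13 − 6 − 7)/11 = -2.4545
Numerator Σ_{t=1}^{9}(y_t−ȳ)(y_{t+2}−ȳ) = -143.3223
Denominator Σ(y_t−ȳ)² = 792.7273
r_2 = -143.3223 / 792.7273 = -0.181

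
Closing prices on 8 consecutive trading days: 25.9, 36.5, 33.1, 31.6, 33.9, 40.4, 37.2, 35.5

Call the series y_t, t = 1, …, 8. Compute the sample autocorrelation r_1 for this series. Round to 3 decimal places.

0.017

Mean ȳ = (25.9 + 36.5 + 33.1 + 31.6 + 33.9 + 40.4 + 37.2 + 35.5)/8 = 34.2625
Deviations from mean: -8.3625, 2.2375, -1.1625, -2.6625, -0.3625, 6.1375, 2.9375, 1.2375
Σ(y_t−ȳ)(y_{t+1}−ȳ) = (-18.7111) + (-2.6011) + (3.0952) + (0.9652) + (-2.2248) + (18.0289) + (3.6352) = 2.1873
Denominator Σ(y_t−ȳ)² = 131.3388
r_1 = 2.1873 / 131.3388 = 0.017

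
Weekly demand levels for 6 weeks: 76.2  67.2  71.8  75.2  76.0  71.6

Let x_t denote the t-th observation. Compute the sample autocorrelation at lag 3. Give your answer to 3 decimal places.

Mean x̄ = (76.2 + 67.2 + 71.8 + 75.2 + 76.0 + 71.6)/6 = 73.0000
Numerator Σ_{t=1}^{3}(x_t−x̄)(x_{t+3}−x̄) = -8.6800
Denominator Σ(x_t−x̄)² = 61.1200
r_3 = -8.6800 / 61.1200 = -0.142

-0.142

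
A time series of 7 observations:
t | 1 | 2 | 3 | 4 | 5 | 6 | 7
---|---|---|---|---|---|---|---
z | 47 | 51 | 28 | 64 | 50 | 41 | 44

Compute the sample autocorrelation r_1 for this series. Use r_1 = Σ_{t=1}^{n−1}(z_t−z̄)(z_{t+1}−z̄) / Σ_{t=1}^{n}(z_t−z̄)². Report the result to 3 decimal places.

Mean z̄ = (47 + 51 + 28 + 64 + 50 + 41 + 44)/7 = 46.4286
Numerator Σ_{t=1}^{6}(z_t−z̄)(z_{t+1}−z̄) = -348.8980
Denominator Σ(z_t−z̄)² = 717.7143
r_1 = -348.8980 / 717.7143 = -0.486

-0.486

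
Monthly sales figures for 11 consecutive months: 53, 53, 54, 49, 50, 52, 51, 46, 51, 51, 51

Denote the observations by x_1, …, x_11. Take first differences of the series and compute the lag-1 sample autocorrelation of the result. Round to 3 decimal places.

First differences Δx: 0, 1, -5, 1, 2, -1, -5, 5, 0, 0
Mean of differences = -0.2000
Numerator Σ(Δx_t−Δx̄)(Δx_{t+1}−Δx̄) = -30.4400
Denominator Σ(Δx_t−Δx̄)² = 81.6000
r_1(Δx) = -30.4400 / 81.6000 = -0.373

-0.373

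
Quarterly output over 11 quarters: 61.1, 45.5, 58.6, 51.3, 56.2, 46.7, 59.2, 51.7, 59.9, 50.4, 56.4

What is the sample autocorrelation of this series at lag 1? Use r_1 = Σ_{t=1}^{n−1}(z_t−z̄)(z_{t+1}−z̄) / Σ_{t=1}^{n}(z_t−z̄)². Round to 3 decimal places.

Mean z̄ = (61.1 + 45.5 + 58.6 + 51.3 + 56.2 + 46.7 + 59.2 + 51.7 + 59.9 + 50.4 + 56.4)/11 = 54.2727
Numerator Σ_{t=1}^{10}(z_t−z̄)(z_{t+1}−z̄) = -225.5417
Denominator Σ(z_t−z̄)² = 294.2818
r_1 = -225.5417 / 294.2818 = -0.766

-0.766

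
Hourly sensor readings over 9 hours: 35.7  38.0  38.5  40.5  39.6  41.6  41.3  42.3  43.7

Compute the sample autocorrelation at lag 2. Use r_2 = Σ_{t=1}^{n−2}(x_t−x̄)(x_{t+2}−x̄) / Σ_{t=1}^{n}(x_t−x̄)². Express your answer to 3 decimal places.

Mean x̄ = (35.7 + 38.0 + 38.5 + 40.5 + 39.6 + 41.6 + 41.3 + 42.3 + 43.7)/9 = 40.1333
Σ(x_t−x̄)(x_{t+2}−x̄) = (7.2411) + (-0.7822) + (0.8711) + (0.5378) + (-0.6222) + (3.1778) + (4.1611) = 14.5844
Denominator Σ(x_t−x̄)² = 48.2200
r_2 = 14.5844 / 48.2200 = 0.302

0.302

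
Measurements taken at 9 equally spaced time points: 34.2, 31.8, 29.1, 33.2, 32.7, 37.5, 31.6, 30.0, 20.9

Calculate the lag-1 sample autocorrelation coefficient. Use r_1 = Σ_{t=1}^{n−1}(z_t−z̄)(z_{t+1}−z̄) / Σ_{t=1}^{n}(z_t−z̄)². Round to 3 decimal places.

Mean z̄ = (34.2 + 31.8 + 29.1 + 33.2 + 32.7 + 37.5 + 31.6 + 30.0 + 20.9)/9 = 31.2222
Numerator Σ_{t=1}^{8}(z_t−z̄)(z_{t+1}−z̄) = 23.0228
Denominator Σ(z_t−z̄)² = 167.3956
r_1 = 23.0228 / 167.3956 = 0.138

0.138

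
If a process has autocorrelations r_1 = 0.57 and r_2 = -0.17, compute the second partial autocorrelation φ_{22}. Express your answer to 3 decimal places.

φ_{22} = (r_2 − r_1²) / (1 − r_1²)
r_1² = (0.57)² = 0.3249
Numerator = -0.17 − 0.3249 = -0.4949; denominator = 1 − 0.3249 = 0.6751
φ_{22} = -0.4949 / 0.6751 = -0.733

-0.733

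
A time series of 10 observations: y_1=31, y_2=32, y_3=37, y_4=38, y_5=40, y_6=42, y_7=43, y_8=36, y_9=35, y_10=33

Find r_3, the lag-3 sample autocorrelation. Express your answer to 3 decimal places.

-0.314

Mean ȳ = (31 + 32 + 37 + 38 + 40 + 42 + 43 + 36 + 35 + 33)/10 = 36.7000
Numerator Σ_{t=1}^{7}(y_t−ȳ)(y_{t+3}−ȳ) = -47.7700
Denominator Σ(y_t−ȳ)² = 152.1000
r_3 = -47.7700 / 152.1000 = -0.314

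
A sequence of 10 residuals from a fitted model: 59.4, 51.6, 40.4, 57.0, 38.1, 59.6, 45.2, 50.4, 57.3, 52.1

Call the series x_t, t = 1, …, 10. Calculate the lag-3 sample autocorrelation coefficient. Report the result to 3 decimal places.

Mean x̄ = (59.4 + 51.6 + 40.4 + 57.0 + 38.1 + 59.6 + 45.2 + 50.4 + 57.3 + 52.1)/10 = 51.1100
Σ(x_t−x̄)(x_{t+3}−x̄) = (48.8281) + (-6.3749) + (-90.9279) + (-34.8099) + (9.2371) + (52.5531) + (-5.8509) = -27.3453
Denominator Σ(x_t−x̄)² = 534.4290
r_3 = -27.3453 / 534.4290 = -0.051

-0.051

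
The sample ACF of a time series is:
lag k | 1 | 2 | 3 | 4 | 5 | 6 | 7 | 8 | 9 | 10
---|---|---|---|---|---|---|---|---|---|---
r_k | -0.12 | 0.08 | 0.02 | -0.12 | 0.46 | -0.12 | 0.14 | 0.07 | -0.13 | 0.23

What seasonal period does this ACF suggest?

5

The largest autocorrelation is r_5 = 0.46, with a weaker echo at lag 10 (0.23); the remaining lags stay at or below 0.14.
The dominant spike at lag 5 indicates a seasonal period of 5.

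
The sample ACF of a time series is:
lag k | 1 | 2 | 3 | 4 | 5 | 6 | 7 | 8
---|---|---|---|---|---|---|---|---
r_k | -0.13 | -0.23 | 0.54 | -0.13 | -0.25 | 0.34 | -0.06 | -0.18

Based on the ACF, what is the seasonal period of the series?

The largest autocorrelation is r_3 = 0.54, with a weaker echo at lag 6 (0.34); the remaining lags stay at or below -0.06.
The dominant spike at lag 3 indicates a seasonal period of 3.

3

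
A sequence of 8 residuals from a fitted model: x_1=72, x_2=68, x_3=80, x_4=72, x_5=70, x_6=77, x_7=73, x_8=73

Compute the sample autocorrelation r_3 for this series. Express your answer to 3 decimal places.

0.441

Mean x̄ = (72 + 68 + 80 + 72 + 70 + 77 + 73 + 73)/8 = 73.1250
Deviations from mean: -1.1250, -5.1250, 6.8750, -1.1250, -3.1250, 3.8750, -0.1250, -0.1250
Σ(x_t−x̄)(x_{t+3}−x̄) = (1.2656) + (16.0156) + (26.6406) + (0.1406) + (0.3906) = 44.4531
Denominator Σ(x_t−x̄)² = 100.8750
r_3 = 44.4531 / 100.8750 = 0.441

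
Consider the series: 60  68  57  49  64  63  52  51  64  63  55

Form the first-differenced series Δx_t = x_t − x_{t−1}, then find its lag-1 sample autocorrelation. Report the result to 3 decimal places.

First differences Δx: 8, -11, -8, 15, -1, -11, -1, 13, -1, -8
Mean of differences = -0.5000
Numerator Σ(Δx_t−Δx̄)(Δx_{t+1}−Δx̄) = -133.7500
Denominator Σ(Δx_t−Δx̄)² = 828.5000
r_1(Δx) = -133.7500 / 828.5000 = -0.161

-0.161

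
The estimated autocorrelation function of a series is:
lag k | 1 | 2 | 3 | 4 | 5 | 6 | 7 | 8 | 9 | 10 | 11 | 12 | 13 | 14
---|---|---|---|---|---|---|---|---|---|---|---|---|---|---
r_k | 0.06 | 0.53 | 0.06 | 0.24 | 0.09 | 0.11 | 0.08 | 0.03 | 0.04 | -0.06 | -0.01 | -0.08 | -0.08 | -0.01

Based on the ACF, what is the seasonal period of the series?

2

The largest autocorrelation is r_2 = 0.53, with a weaker echo at lag 4 (0.24); the remaining lags stay at or below 0.11.
The dominant spike at lag 2 indicates a seasonal period of 2.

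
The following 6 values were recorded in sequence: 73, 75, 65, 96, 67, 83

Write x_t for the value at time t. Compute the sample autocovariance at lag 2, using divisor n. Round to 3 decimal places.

Mean x̄ = (73 + 75 + 65 + 96 + 67 + 83)/6 = 76.5000
Deviations: -3.5000, -1.5000, -11.5000, 19.5000, -9.5000, 6.5000
Σ_{t=1}^{4}(x_t−x̄)(x_{t+2}−x̄) = 247.0000
γ_2 = 247.0000 / 6 = 41.167

41.167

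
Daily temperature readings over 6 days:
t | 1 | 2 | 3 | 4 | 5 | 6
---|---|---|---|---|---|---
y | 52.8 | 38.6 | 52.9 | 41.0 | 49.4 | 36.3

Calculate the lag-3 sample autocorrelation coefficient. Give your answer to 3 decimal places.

Mean ȳ = (52.8 + 38.6 + 52.9 + 41.0 + 49.4 + 36.3)/6 = 45.1667
Σ(y_t−ȳ)(y_{t+3}−ȳ) = (-31.8056) + (-27.7989) + (-68.5689) = -128.1733
Denominator Σ(y_t−ȳ)² = 275.0933
r_3 = -128.1733 / 275.0933 = -0.466

-0.466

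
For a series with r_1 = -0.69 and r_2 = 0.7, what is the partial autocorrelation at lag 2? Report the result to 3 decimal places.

φ_{22} = (r_2 − r_1²) / (1 − r_1²)
r_1² = (-0.69)² = 0.4761
Numerator = 0.7 − 0.4761 = 0.2239; denominator = 1 − 0.4761 = 0.5239
φ_{22} = 0.2239 / 0.5239 = 0.427

0.427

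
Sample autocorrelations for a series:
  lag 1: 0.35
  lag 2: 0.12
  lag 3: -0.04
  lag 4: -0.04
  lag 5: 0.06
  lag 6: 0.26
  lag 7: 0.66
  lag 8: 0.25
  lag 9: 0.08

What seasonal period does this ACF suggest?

7

The largest autocorrelation is r_7 = 0.66; the remaining lags stay at or below 0.35. The elevated value at lag 1 (0.35), dropping to 0.12 at lag 2, reflects decaying short-term dependence rather than seasonality.
The dominant spike at lag 7 indicates a seasonal period of 7.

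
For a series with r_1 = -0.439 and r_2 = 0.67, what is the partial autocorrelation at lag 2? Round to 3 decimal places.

φ_{22} = (r_2 − r_1²) / (1 − r_1²)
r_1² = (-0.439)² = 0.192721
Numerator = 0.67 − 0.1927 = 0.4773; denominator = 1 − 0.1927 = 0.8073
φ_{22} = 0.4773 / 0.8073 = 0.591

0.591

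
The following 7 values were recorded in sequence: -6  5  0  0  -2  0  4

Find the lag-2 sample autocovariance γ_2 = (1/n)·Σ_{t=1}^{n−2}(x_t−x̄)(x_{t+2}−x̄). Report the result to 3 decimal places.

Mean x̄ = (-6 + 5 + 0 + 0 − 2 + 0 + 4)/7 = 0.1429
Deviations: -6.1429, 4.8571, -0.1429, -0.1429, -2.1429, -0.1429, 3.8571
Σ_{t=1}^{5}(x_t−x̄)(x_{t+2}−x̄) = -7.7551
γ_2 = -7.7551 / 7 = -1.108

-1.108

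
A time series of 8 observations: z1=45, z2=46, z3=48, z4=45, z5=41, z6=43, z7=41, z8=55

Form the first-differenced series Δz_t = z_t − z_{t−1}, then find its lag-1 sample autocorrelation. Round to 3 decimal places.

-0.122

First differences Δz: 1, 2, -3, -4, 2, -2, 14
Mean of differences = 1.4286
Numerator Σ(Δz_t−Δz̄)(Δz_{t+1}−Δz̄) = -26.8980
Denominator Σ(Δz_t−Δz̄)² = 219.7143
r_1(Δz) = -26.8980 / 219.7143 = -0.122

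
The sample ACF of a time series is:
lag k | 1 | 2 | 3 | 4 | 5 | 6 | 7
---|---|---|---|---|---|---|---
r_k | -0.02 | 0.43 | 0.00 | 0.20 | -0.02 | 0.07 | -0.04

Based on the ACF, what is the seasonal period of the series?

2

The largest autocorrelation is r_2 = 0.43, with a weaker echo at lag 4 (0.20); the remaining lags stay at or below 0.07.
The dominant spike at lag 2 indicates a seasonal period of 2.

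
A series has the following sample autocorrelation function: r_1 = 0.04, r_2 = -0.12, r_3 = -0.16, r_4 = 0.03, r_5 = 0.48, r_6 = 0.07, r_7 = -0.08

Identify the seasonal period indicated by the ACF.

5

The largest autocorrelation is r_5 = 0.48; the remaining lags stay at or below 0.07.
The dominant spike at lag 5 indicates a seasonal period of 5.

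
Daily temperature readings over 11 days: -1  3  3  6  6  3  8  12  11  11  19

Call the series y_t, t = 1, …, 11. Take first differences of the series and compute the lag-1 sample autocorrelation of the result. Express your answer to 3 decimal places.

First differences Δy: 4, 0, 3, 0, -3, 5, 4, -1, 0, 8
Mean of differences = 2.0000
Numerator Σ(Δy_t−Δȳ)(Δy_{t+1}−Δȳ) = -19.0000
Denominator Σ(Δy_t−Δȳ)² = 100.0000
r_1(Δy) = -19.0000 / 100.0000 = -0.190

-0.190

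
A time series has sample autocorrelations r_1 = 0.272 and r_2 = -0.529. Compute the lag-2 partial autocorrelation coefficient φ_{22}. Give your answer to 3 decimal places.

φ_{22} = (r_2 − r_1²) / (1 − r_1²)
r_1² = (0.272)² = 0.073984
Numerator = -0.529 − 0.0740 = -0.6030; denominator = 1 − 0.0740 = 0.9260
φ_{22} = -0.6030 / 0.9260 = -0.651

-0.651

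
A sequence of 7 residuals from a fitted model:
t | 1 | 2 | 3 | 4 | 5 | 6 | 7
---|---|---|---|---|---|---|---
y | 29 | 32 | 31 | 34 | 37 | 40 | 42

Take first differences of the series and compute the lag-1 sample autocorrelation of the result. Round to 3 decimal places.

-0.314

First differences Δy: 3, -1, 3, 3, 3, 2
Mean of differences = 2.1667
Numerator Σ(Δy_t−Δȳ)(Δy_{t+1}−Δȳ) = -4.0278
Denominator Σ(Δy_t−Δȳ)² = 12.8333
r_1(Δy) = -4.0278 / 12.8333 = -0.314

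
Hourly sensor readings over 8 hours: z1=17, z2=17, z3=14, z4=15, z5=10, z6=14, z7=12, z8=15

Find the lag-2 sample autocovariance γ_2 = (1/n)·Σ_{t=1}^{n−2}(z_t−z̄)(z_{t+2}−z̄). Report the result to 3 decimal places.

1.453

Mean z̄ = (17 + 17 + 14 + 15 + 10 + 14 + 12 + 15)/8 = 14.2500
Deviations: 2.7500, 2.7500, -0.2500, 0.7500, -4.2500, -0.2500, -2.2500, 0.7500
Σ_{t=1}^{6}(z_t−z̄)(z_{t+2}−z̄) = 11.6250
γ_2 = 11.6250 / 8 = 1.453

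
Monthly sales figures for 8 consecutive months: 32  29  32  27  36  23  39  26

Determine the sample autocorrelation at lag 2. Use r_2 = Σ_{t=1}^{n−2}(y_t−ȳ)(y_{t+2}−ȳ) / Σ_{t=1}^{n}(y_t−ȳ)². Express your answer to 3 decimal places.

Mean ȳ = (32 + 29 + 32 + 27 + 36 + 23 + 39 + 26)/8 = 30.5000
Deviations from mean: 1.5000, -1.5000, 1.5000, -3.5000, 5.5000, -7.5000, 8.5000, -4.5000
Σ(y_t−ȳ)(y_{t+2}−ȳ) = (2.2500) + (5.2500) + (8.2500) + (26.2500) + (46.7500) + (33.7500) = 122.5000
Denominator Σ(y_t−ȳ)² = 198.0000
r_2 = 122.5000 / 198.0000 = 0.619

0.619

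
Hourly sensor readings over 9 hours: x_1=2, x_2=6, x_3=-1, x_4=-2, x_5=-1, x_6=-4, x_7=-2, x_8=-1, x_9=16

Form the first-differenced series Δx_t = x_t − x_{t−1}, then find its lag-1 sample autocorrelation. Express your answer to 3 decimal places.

First differences Δx: 4, -7, -1, 1, -3, 2, 1, 17
Mean of differences = 1.7500
Numerator Σ(Δx_t−Δx̄)(Δx_{t+1}−Δx̄) = -2.8125
Denominator Σ(Δx_t−Δx̄)² = 345.5000
r_1(Δx) = -2.8125 / 345.5000 = -0.008

-0.008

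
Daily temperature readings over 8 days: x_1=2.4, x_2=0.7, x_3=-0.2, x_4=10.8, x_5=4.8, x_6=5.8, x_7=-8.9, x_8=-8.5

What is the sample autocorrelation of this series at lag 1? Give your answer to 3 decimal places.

0.280

Mean x̄ = (2.4 + 0.7 − 0.2 + 10.8 + 4.8 + 5.8 − 8.9 − 8.5)/8 = 0.8625
Deviations from mean: 1.5375, -0.1625, -1.0625, 9.9375, 3.9375, 4.9375, -9.7625, -9.3625
Σ(x_t−x̄)(x_{t+1}−x̄) = (-0.2498) + (0.1727) + (-10.5586) + (39.1289) + (19.4414) + (-48.2023) + (91.4014) = 91.1336
Denominator Σ(x_t−x̄)² = 325.1188
r_1 = 91.1336 / 325.1188 = 0.280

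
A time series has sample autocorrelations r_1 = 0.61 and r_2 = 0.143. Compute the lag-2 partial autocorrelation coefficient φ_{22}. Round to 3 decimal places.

φ_{22} = (r_2 − r_1²) / (1 − r_1²)
r_1² = (0.61)² = 0.3721
Numerator = 0.143 − 0.3721 = -0.2291; denominator = 1 − 0.3721 = 0.6279
φ_{22} = -0.2291 / 0.6279 = -0.365

-0.365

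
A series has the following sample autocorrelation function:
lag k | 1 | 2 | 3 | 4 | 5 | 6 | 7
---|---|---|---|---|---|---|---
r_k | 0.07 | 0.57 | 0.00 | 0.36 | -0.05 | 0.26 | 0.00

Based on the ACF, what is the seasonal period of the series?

2

The largest autocorrelation is r_2 = 0.57, with weaker echoes at lags 4 (0.36) and 6 (0.26); the remaining lags stay at or below 0.07.
The dominant spike at lag 2 indicates a seasonal period of 2.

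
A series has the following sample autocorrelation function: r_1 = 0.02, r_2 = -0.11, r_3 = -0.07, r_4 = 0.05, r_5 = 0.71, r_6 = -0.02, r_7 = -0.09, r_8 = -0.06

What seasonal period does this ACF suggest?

The largest autocorrelation is r_5 = 0.71; the remaining lags stay at or below 0.05.
The dominant spike at lag 5 indicates a seasonal period of 5.

5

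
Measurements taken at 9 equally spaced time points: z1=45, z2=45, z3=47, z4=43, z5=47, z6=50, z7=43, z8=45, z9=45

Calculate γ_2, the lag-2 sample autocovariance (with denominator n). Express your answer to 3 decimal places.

-1.488

Mean z̄ = (45 + 45 + 47 + 43 + 47 + 50 + 43 + 45 + 45)/9 = 45.5556
Σ_{t=1}^{7}(z_t−z̄)(z_{t+2}−z̄) = -13.3951
γ_2 = -13.3951 / 9 = -1.488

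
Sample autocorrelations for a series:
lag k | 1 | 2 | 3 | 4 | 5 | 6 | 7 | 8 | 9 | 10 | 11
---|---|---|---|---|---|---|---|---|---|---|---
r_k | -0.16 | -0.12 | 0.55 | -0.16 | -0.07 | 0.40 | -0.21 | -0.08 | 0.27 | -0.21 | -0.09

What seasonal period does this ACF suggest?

3

The largest autocorrelation is r_3 = 0.55, with weaker echoes at lags 6 (0.40) and 9 (0.27); the remaining lags stay at or below -0.07.
The dominant spike at lag 3 indicates a seasonal period of 3.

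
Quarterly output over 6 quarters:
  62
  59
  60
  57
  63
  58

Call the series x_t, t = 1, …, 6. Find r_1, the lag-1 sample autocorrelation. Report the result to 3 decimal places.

Mean x̄ = (62 + 59 + 60 + 57 + 63 + 58)/6 = 59.8333
Deviations from mean: 2.1667, -0.8333, 0.1667, -2.8333, 3.1667, -1.8333
Numerator Σ_{t=1}^{5}(x_t−x̄)(x_{t+1}−x̄) = -17.1944
Denominator Σ(x_t−x̄)² = 26.8333
r_1 = -17.1944 / 26.8333 = -0.641

-0.641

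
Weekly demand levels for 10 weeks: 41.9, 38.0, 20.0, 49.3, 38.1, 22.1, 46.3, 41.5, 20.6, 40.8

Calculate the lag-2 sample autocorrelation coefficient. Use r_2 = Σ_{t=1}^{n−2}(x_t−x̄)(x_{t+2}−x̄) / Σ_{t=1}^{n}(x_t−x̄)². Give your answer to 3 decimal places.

-0.444

Mean x̄ = (41.9 + 38.0 + 20.0 + 49.3 + 38.1 + 22.1 + 46.3 + 41.5 + 20.6 + 40.8)/10 = 35.8600
Numerator Σ_{t=1}^{8}(x_t−x̄)(x_{t+2}−x̄) = -473.1672
Denominator Σ(x_t−x̄)² = 1065.6640
r_2 = -473.1672 / 1065.6640 = -0.444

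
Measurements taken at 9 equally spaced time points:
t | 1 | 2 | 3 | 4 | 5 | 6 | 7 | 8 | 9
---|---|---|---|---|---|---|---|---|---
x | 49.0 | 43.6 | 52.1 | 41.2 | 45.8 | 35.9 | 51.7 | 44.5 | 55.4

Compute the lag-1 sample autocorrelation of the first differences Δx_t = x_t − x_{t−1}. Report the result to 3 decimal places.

First differences Δx: -5.4, 8.5, -10.9, 4.6, -9.9, 15.8, -7.2, 10.9
Mean of differences = 0.8000
Numerator Σ(Δx_t−Δx̄)(Δx_{t+1}−Δx̄) = -584.2500
Denominator Σ(Δx_t−Δx̄)² = 754.5600
r_1(Δx) = -584.2500 / 754.5600 = -0.774

-0.774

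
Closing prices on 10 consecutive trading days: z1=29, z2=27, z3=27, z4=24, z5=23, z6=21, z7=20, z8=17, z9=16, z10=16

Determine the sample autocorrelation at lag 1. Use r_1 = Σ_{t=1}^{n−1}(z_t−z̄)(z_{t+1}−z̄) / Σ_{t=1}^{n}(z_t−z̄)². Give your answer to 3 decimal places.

0.723

Mean z̄ = (29 + 27 + 27 + 24 + 23 + 21 + 20 + 17 + 16 + 16)/10 = 22.0000
Numerator Σ_{t=1}^{9}(z_t−z̄)(z_{t+1}−z̄) = 149.0000
Denominator Σ(z_t−z̄)² = 206.0000
r_1 = 149.0000 / 206.0000 = 0.723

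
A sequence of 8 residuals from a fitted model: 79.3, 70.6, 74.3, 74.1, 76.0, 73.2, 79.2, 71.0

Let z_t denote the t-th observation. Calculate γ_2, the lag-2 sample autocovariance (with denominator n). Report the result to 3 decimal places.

Mean z̄ = (79.3 + 70.6 + 74.3 + 74.1 + 76.0 + 73.2 + 79.2 + 71.0)/8 = 74.7125
Deviations: 4.5875, -4.1125, -0.4125, -0.6125, 1.2875, -1.5125, 4.4875, -3.7125
Σ_{t=1}^{6}(z_t−z̄)(z_{t+2}−z̄) = 12.4147
γ_2 = 12.4147 / 8 = 1.552

1.552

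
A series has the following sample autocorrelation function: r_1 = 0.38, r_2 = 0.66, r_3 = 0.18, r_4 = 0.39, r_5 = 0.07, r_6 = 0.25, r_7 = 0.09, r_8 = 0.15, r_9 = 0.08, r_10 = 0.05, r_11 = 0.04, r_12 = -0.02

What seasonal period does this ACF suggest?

The largest autocorrelation is r_2 = 0.66, with a weaker echo at lag 4 (0.39); the remaining lags stay at or below 0.38.
The dominant spike at lag 2 indicates a seasonal period of 2.

2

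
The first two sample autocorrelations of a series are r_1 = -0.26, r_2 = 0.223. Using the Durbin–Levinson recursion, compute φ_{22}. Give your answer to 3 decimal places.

0.167

φ_{22} = (r_2 − r_1²) / (1 − r_1²)
r_1² = (-0.26)² = 0.0676
Numerator = 0.223 − 0.0676 = 0.1554; denominator = 1 − 0.0676 = 0.9324
φ_{22} = 0.1554 / 0.9324 = 0.167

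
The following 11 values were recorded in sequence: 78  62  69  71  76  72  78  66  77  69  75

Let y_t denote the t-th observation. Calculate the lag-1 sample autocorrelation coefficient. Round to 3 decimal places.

-0.434

Mean ȳ = (78 + 62 + 69 + 71 + 76 + 72 + 78 + 66 + 77 + 69 + 75)/11 = 72.0909
Numerator Σ_{t=1}^{10}(y_t−ȳ)(y_{t+1}−ȳ) = -120.2810
Denominator Σ(y_t−ȳ)² = 276.9091
r_1 = -120.2810 / 276.9091 = -0.434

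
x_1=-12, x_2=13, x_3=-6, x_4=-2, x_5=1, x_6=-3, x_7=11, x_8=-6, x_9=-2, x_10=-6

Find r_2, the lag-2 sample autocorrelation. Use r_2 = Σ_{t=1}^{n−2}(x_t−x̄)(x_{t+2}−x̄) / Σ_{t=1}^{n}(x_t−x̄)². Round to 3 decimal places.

0.147

Mean x̄ = (-12 + 13 − 6 − 2 + 1 − 3 + 11 − 6 − 2 − 6)/10 = -1.2000
Numerator Σ_{t=1}^{8}(x_t−x̄)(x_{t+2}−x̄) = 80.1200
Denominator Σ(x_t−x̄)² = 545.6000
r_2 = 80.1200 / 545.6000 = 0.147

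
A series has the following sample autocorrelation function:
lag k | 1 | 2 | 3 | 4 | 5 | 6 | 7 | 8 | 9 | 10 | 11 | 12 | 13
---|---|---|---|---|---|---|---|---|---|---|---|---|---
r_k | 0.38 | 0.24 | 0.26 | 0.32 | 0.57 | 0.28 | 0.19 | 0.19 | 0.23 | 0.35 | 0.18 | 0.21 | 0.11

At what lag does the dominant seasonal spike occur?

5

The largest autocorrelation is r_5 = 0.57; the remaining lags stay at or below 0.38. The elevated value at lag 1 (0.38), dropping to 0.24 at lag 2, reflects decaying short-term dependence rather than seasonality.
The dominant spike at lag 5 indicates a seasonal period of 5.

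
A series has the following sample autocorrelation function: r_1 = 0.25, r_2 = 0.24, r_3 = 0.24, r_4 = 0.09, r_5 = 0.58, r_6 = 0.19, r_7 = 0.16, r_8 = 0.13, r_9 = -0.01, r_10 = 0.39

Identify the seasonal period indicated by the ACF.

The largest autocorrelation is r_5 = 0.58, with a weaker echo at lag 10 (0.39); the remaining lags stay at or below 0.25. The elevated value at lag 1 (0.25), dropping to 0.24 at lag 2, reflects decaying short-term dependence rather than seasonality.
The dominant spike at lag 5 indicates a seasonal period of 5.

5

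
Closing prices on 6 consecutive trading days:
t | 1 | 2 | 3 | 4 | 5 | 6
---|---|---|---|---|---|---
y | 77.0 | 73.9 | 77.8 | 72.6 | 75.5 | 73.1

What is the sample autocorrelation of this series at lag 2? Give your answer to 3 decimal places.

0.627

Mean ȳ = (77.0 + 73.9 + 77.8 + 72.6 + 75.5 + 73.1)/6 = 74.9833
Deviations from mean: 2.0167, -1.0833, 2.8167, -2.3833, 0.5167, -1.8833
Numerator Σ_{t=1}^{4}(y_t−ȳ)(y_{t+2}−ȳ) = 14.2061
Denominator Σ(y_t−ȳ)² = 22.6683
r_2 = 14.2061 / 22.6683 = 0.627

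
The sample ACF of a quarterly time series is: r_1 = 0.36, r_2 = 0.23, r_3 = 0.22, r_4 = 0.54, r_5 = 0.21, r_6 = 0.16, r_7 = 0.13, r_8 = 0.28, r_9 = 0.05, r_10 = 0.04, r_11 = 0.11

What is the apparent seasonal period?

4

The largest autocorrelation is r_4 = 0.54; the remaining lags stay at or below 0.36. The elevated value at lag 1 (0.36), dropping to 0.23 at lag 2, reflects decaying short-term dependence rather than seasonality.
The dominant spike at lag 4 indicates a seasonal period of 4.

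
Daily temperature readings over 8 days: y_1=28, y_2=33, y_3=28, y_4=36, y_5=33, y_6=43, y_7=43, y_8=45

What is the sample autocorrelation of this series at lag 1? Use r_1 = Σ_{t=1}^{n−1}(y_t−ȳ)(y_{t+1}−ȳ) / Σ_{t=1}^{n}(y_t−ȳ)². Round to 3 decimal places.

0.428

Mean ȳ = (28 + 33 + 28 + 36 + 33 + 43 + 43 + 45)/8 = 36.1250
Deviations from mean: -8.1250, -3.1250, -8.1250, -0.1250, -3.1250, 6.8750, 6.8750, 8.8750
Σ(y_t−ȳ)(y_{t+1}−ȳ) = (25.3906) + (25.3906) + (1.0156) + (0.3906) + (-21.4844) + (47.2656) + (61.0156) = 138.9844
Denominator Σ(y_t−ȳ)² = 324.8750
r_1 = 138.9844 / 324.8750 = 0.428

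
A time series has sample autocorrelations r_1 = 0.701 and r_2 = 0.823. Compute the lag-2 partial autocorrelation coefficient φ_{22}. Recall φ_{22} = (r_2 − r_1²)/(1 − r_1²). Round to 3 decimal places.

0.652

φ_{22} = (r_2 − r_1²) / (1 − r_1²)
r_1² = (0.701)² = 0.491401
Numerator = 0.823 − 0.4914 = 0.3316; denominator = 1 − 0.4914 = 0.5086
φ_{22} = 0.3316 / 0.5086 = 0.652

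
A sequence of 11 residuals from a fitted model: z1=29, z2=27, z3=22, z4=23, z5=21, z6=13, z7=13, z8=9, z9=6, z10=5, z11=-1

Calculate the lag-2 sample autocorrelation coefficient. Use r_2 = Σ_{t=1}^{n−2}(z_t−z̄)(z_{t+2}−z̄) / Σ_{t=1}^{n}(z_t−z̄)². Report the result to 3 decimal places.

0.455

Mean z̄ = (29 + 27 + 22 + 23 + 21 + 13 + 13 + 9 + 6 + 5 − 1)/11 = 15.1818
Numerator Σ_{t=1}^{9}(z_t−z̄)(z_{t+2}−z̄) = 441.5702
Denominator Σ(z_t−z̄)² = 969.6364
r_2 = 441.5702 / 969.6364 = 0.455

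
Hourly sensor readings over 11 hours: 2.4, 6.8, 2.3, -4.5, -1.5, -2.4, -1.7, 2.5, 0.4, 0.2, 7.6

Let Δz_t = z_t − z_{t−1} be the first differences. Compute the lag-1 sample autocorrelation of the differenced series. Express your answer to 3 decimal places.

-0.098

First differences Δz: 4.4, -4.5, -6.8, 3.0, -0.9, 0.7, 4.2, -2.1, -0.2, 7.4
Mean of differences = 0.5200
Numerator Σ(Δz_t−Δz̄)(Δz_{t+1}−Δz̄) = -16.7084
Denominator Σ(Δz_t−Δz̄)² = 170.2960
r_1(Δz) = -16.7084 / 170.2960 = -0.098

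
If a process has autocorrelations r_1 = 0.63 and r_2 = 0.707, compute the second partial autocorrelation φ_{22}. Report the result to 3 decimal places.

φ_{22} = (r_2 − r_1²) / (1 − r_1²)
r_1² = (0.63)² = 0.3969
Numerator = 0.707 − 0.3969 = 0.3101; denominator = 1 − 0.3969 = 0.6031
φ_{22} = 0.3101 / 0.6031 = 0.514

0.514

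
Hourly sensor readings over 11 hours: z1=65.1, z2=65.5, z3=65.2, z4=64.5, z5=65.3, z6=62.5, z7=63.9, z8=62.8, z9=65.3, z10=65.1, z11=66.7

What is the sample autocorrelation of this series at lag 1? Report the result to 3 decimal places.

0.159

Mean z̄ = (65.1 + 65.5 + 65.2 + 64.5 + 65.3 + 62.5 + 63.9 + 62.8 + 65.3 + 65.1 + 66.7)/11 = 64.7182
Numerator Σ_{t=1}^{10}(z_t−z̄)(z_{t+1}−z̄) = 2.3997
Denominator Σ(z_t−z̄)² = 15.0564
r_1 = 2.3997 / 15.0564 = 0.159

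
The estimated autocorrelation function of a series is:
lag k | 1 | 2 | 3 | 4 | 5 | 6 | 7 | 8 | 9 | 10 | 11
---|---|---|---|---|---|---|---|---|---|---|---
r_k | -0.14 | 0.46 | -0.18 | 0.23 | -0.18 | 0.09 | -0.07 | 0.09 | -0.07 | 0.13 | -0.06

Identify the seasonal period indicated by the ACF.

The largest autocorrelation is r_2 = 0.46, with a weaker echo at lag 4 (0.23); the remaining lags stay at or below 0.13.
The dominant spike at lag 2 indicates a seasonal period of 2.

2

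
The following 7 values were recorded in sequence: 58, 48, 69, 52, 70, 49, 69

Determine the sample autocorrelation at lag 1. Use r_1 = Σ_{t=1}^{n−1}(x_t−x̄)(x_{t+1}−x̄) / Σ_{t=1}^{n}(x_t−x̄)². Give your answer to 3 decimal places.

-0.768

Mean x̄ = (58 + 48 + 69 + 52 + 70 + 49 + 69)/7 = 59.2857
Deviations from mean: -1.2857, -11.2857, 9.7143, -7.2857, 10.7143, -10.2857, 9.7143
Σ(x_t−x̄)(x_{t+1}−x̄) = (14.5102) + (-109.6327) + (-70.7755) + (-78.0612) + (-110.2041) + (-99.9184) = -454.0816
Denominator Σ(x_t−x̄)² = 591.4286
r_1 = -454.0816 / 591.4286 = -0.768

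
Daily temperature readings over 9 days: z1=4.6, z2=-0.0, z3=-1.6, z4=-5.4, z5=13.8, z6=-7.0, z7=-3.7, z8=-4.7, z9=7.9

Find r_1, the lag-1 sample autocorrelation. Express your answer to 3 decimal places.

-0.393

Mean z̄ = (4.6 − 0.0 − 1.6 − 5.4 + 13.8 − 7.0 − 3.7 − 4.7 + 7.9)/9 = 0.4333
Numerator Σ_{t=1}^{8}(z_t−z̄)(z_{t+1}−z̄) = -152.7811
Denominator Σ(z_t−z̄)² = 388.8200
r_1 = -152.7811 / 388.8200 = -0.393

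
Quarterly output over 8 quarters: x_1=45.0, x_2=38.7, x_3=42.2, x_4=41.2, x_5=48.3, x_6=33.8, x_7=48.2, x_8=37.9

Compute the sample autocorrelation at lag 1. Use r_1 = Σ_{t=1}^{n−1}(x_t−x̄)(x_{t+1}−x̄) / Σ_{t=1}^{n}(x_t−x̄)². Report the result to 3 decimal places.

Mean x̄ = (45.0 + 38.7 + 42.2 + 41.2 + 48.3 + 33.8 + 48.2 + 37.9)/8 = 41.9125
Σ(x_t−x̄)(x_{t+1}−x̄) = (-9.9186) + (-0.9236) + (-0.2048) + (-4.5511) + (-51.8186) + (-51.0073) + (-25.2286) = -143.6527
Denominator Σ(x_t−x̄)² = 182.6888
r_1 = -143.6527 / 182.6888 = -0.786

-0.786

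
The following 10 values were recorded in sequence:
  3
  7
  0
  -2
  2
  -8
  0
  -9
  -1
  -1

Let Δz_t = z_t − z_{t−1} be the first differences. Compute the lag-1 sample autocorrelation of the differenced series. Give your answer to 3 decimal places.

First differences Δz: 4, -7, -2, 4, -10, 8, -9, 8, 0
Mean of differences = -0.4444
Numerator Σ(Δz_t−Δz̄)(Δz_{t+1}−Δz̄) = -289.7531
Denominator Σ(Δz_t−Δz̄)² = 392.2222
r_1(Δz) = -289.7531 / 392.2222 = -0.739

-0.739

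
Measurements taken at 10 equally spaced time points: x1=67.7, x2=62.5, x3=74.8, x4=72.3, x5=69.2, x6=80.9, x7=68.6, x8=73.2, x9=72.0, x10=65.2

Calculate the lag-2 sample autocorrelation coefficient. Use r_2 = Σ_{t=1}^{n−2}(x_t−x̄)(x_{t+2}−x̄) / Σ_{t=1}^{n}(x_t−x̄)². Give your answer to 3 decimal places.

Mean x̄ = (67.7 + 62.5 + 74.8 + 72.3 + 69.2 + 80.9 + 68.6 + 73.2 + 72.0 + 65.2)/10 = 70.6400
Numerator Σ_{t=1}^{8}(x_t−x̄)(x_{t+2}−x̄) = -2.1992
Denominator Σ(x_t−x̄)² = 244.4640
r_2 = -2.1992 / 244.4640 = -0.009

-0.009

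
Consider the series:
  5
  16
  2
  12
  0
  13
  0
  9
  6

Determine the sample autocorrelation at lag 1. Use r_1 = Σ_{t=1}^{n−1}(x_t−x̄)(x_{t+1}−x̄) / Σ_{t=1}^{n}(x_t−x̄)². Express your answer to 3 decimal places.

-0.814

Mean x̄ = (5 + 16 + 2 + 12 + 0 + 13 + 0 + 9 + 6)/9 = 7.0000
Numerator Σ_{t=1}^{8}(x_t−x̄)(x_{t+1}−x̄) = -223.0000
Denominator Σ(x_t−x̄)² = 274.0000
r_1 = -223.0000 / 274.0000 = -0.814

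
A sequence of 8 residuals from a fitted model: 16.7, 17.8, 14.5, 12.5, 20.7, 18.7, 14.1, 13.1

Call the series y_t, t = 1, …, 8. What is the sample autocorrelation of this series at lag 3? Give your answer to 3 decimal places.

Mean ȳ = (16.7 + 17.8 + 14.5 + 12.5 + 20.7 + 18.7 + 14.1 + 13.1)/8 = 16.0125
Deviations from mean: 0.6875, 1.7875, -1.5125, -3.5125, 4.6875, 2.6875, -1.9125, -2.9125
Σ(y_t−ȳ)(y_{t+3}−ȳ) = (-2.4148) + (8.3789) + (-4.0648) + (6.7177) + (-13.6523) = -5.0355
Denominator Σ(y_t−ȳ)² = 59.6288
r_3 = -5.0355 / 59.6288 = -0.084

-0.084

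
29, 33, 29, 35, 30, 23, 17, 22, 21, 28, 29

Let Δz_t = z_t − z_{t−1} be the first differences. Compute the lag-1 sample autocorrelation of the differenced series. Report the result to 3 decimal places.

First differences Δz: 4, -4, 6, -5, -7, -6, 5, -1, 7, 1
Mean of differences = 0.0000
Numerator Σ(Δz_t−Δz̄)(Δz_{t+1}−Δz̄) = -28.0000
Denominator Σ(Δz_t−Δz̄)² = 254.0000
r_1(Δz) = -28.0000 / 254.0000 = -0.110

-0.110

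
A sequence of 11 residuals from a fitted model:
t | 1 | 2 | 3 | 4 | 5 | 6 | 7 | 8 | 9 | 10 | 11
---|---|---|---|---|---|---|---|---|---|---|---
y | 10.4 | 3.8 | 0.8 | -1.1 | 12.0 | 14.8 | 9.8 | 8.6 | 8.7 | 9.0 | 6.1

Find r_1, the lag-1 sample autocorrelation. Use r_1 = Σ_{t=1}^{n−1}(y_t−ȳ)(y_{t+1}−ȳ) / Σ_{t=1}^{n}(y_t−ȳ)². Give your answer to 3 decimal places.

0.380

Mean ȳ = (10.4 + 3.8 + 0.8 − 1.1 + 12.0 + 14.8 + 9.8 + 8.6 + 8.7 + 9.0 + 6.1)/11 = 7.5364
Numerator Σ_{t=1}^{10}(y_t−ȳ)(y_{t+1}−ȳ) = 86.2087
Denominator Σ(y_t−ȳ)² = 226.6255
r_1 = 86.2087 / 226.6255 = 0.380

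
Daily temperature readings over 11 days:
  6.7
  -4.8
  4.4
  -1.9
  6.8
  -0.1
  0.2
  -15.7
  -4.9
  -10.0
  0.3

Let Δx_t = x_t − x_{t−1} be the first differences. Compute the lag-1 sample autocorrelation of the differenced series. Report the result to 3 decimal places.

First differences Δx: -11.5, 9.2, -6.3, 8.7, -6.9, 0.3, -15.9, 10.8, -5.1, 10.3
Mean of differences = -0.6400
Numerator Σ(Δx_t−Δx̄)(Δx_{t+1}−Δx̄) = -568.5076
Denominator Σ(Δx_t−Δx̄)² = 877.4240
r_1(Δx) = -568.5076 / 877.4240 = -0.648

-0.648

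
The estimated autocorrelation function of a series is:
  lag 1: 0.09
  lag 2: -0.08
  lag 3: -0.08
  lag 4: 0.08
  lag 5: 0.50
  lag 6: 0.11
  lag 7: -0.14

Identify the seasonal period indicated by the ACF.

The largest autocorrelation is r_5 = 0.50; the remaining lags stay at or below 0.11.
The dominant spike at lag 5 indicates a seasonal period of 5.

5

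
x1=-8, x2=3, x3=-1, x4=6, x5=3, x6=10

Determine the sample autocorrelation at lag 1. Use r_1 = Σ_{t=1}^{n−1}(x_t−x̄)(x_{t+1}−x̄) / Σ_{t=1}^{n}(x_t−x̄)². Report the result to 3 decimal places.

-0.071

Mean x̄ = (-8 + 3 − 1 + 6 + 3 + 10)/6 = 2.1667
Deviations from mean: -10.1667, 0.8333, -3.1667, 3.8333, 0.8333, 7.8333
Numerator Σ_{t=1}^{5}(x_t−x̄)(x_{t+1}−x̄) = -13.5278
Denominator Σ(x_t−x̄)² = 190.8333
r_1 = -13.5278 / 190.8333 = -0.071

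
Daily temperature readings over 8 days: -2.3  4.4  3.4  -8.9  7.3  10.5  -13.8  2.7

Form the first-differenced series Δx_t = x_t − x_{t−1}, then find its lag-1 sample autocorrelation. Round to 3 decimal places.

First differences Δx: 6.7, -1.0, -12.3, 16.2, 3.2, -24.3, 16.5
Mean of differences = 0.7143
Numerator Σ(Δx_t−Δx̄)(Δx_{t+1}−Δx̄) = -608.0402
Denominator Σ(Δx_t−Δx̄)² = 1329.0286
r_1(Δx) = -608.0402 / 1329.0286 = -0.458

-0.458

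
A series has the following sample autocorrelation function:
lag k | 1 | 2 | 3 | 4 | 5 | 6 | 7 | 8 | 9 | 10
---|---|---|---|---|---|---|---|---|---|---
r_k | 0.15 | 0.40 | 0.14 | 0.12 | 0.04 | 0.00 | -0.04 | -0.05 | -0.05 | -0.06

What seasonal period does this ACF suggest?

2

The largest autocorrelation is r_2 = 0.40; the remaining lags stay at or below 0.15.
The dominant spike at lag 2 indicates a seasonal period of 2.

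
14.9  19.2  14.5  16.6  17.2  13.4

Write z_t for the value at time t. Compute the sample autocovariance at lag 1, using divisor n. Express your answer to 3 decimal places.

Mean z̄ = (14.9 + 19.2 + 14.5 + 16.6 + 17.2 + 13.4)/6 = 15.9667
Σ_{t=1}^{5}(z_t−z̄)(z_{t+1}−z̄) = -11.5044
γ_1 = -11.5044 / 6 = -1.917

-1.917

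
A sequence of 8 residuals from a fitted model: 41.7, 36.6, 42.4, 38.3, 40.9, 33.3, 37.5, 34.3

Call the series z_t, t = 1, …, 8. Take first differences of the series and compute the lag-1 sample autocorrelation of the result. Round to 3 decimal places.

-0.803

First differences Δz: -5.1, 5.8, -4.1, 2.6, -7.6, 4.2, -3.2
Mean of differences = -1.0571
Numerator Σ(Δz_t−Δz̄)(Δz_{t+1}−Δz̄) = -129.3061
Denominator Σ(Δz_t−Δz̄)² = 161.0371
r_1(Δz) = -129.3061 / 161.0371 = -0.803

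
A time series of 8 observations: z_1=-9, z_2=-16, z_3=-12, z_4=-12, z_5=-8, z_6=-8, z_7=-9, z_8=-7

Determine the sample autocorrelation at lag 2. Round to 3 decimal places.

Mean z̄ = (-9 − 16 − 12 − 12 − 8 − 8 − 9 − 7)/8 = -10.1250
Deviations from mean: 1.1250, -5.8750, -1.8750, -1.8750, 2.1250, 2.1250, 1.1250, 3.1250
Numerator Σ_{t=1}^{6}(z_t−z̄)(z_{t+2}−z̄) = 9.9688
Denominator Σ(z_t−z̄)² = 62.8750
r_2 = 9.9688 / 62.8750 = 0.159

0.159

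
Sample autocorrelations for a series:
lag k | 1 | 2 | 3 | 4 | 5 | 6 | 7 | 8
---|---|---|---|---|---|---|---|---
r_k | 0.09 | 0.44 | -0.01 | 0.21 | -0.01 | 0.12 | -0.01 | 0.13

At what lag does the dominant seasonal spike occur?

The largest autocorrelation is r_2 = 0.44, with a weaker echo at lag 4 (0.21); the remaining lags stay at or below 0.13.
The dominant spike at lag 2 indicates a seasonal period of 2.

2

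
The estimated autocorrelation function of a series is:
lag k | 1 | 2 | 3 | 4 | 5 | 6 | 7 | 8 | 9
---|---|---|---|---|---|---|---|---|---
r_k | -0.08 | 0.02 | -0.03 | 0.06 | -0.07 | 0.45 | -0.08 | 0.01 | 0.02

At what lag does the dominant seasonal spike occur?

6

The largest autocorrelation is r_6 = 0.45; the remaining lags stay at or below 0.06.
The dominant spike at lag 6 indicates a seasonal period of 6.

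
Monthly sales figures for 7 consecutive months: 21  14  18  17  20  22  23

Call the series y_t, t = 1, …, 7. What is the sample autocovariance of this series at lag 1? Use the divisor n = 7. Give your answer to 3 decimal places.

1.580

Mean ȳ = (21 + 14 + 18 + 17 + 20 + 22 + 23)/7 = 19.2857
Σ_{t=1}^{6}(y_t−ȳ)(y_{t+1}−ȳ) = 11.0612
γ_1 = 11.0612 / 7 = 1.580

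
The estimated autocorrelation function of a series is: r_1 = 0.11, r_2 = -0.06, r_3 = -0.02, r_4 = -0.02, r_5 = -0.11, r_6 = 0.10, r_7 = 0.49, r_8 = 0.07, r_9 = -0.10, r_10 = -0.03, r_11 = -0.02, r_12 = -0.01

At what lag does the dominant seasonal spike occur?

7

The largest autocorrelation is r_7 = 0.49; the remaining lags stay at or below 0.11.
The dominant spike at lag 7 indicates a seasonal period of 7.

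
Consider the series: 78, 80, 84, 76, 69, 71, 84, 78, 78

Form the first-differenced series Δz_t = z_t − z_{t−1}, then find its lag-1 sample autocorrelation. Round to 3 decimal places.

First differences Δz: 2, 4, -8, -7, 2, 13, -6, 0
Mean of differences = 0.0000
Numerator Σ(Δz_t−Δz̄)(Δz_{t+1}−Δz̄) = -34.0000
Denominator Σ(Δz_t−Δz̄)² = 342.0000
r_1(Δz) = -34.0000 / 342.0000 = -0.099

-0.099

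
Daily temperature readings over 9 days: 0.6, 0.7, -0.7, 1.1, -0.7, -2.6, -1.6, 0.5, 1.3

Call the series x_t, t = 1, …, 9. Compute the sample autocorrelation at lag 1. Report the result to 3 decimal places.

0.261

Mean x̄ = (0.6 + 0.7 − 0.7 + 1.1 − 0.7 − 2.6 − 1.6 + 0.5 + 1.3)/9 = -0.1556
Numerator Σ_{t=1}^{8}(x_t−x̄)(x_{t+1}−x̄) = 3.6825
Denominator Σ(x_t−x̄)² = 14.0822
r_1 = 3.6825 / 14.0822 = 0.261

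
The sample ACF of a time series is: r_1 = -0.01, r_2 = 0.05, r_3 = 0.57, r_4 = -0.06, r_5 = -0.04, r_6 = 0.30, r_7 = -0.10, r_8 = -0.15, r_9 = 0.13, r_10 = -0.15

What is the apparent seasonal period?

3

The largest autocorrelation is r_3 = 0.57, with a weaker echo at lag 6 (0.30); the remaining lags stay at or below 0.13.
The dominant spike at lag 3 indicates a seasonal period of 3.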